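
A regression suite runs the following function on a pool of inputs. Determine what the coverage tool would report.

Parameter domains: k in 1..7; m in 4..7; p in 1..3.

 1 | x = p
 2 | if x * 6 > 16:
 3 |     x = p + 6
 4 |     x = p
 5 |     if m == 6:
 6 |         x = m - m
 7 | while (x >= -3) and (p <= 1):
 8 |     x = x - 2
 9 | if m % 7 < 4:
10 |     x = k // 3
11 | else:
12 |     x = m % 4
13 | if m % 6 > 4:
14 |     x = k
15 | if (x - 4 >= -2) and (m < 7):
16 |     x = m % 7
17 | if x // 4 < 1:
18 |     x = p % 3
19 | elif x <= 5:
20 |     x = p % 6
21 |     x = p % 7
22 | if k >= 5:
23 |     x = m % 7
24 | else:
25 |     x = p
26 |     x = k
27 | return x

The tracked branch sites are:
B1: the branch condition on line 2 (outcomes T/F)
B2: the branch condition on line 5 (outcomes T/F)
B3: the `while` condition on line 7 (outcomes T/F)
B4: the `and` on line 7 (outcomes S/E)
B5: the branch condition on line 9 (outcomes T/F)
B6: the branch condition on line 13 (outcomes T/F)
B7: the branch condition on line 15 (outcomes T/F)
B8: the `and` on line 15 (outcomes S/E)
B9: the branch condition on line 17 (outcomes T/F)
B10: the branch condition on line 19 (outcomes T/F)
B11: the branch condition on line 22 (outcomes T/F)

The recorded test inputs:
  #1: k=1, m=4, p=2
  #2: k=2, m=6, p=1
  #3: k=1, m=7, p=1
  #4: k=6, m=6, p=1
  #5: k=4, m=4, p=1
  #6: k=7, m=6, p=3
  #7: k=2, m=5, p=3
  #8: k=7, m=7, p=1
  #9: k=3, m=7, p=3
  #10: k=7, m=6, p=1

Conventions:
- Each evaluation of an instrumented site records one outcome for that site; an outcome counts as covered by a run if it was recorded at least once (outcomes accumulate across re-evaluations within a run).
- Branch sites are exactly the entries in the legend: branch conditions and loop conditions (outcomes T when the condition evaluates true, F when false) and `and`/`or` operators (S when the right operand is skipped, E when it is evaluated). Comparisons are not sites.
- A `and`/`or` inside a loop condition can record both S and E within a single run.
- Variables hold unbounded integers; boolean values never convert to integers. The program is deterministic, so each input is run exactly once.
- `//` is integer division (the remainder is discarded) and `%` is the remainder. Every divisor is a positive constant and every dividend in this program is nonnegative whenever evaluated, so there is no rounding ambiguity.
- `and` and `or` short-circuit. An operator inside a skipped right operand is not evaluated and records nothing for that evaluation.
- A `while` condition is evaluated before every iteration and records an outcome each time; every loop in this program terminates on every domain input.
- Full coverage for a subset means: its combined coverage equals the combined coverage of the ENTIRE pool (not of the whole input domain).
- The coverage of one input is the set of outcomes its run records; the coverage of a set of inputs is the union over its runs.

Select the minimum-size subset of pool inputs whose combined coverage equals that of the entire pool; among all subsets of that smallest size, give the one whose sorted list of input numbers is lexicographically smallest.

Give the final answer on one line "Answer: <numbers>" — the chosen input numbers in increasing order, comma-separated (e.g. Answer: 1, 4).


input #1, k=1, m=4, p=2: events B1->F, B4->E, B3->F, B5->F, B6->F, B8->S, B7->F, B9->T, B11->F; outcomes B1=F, B3=F, B4=E, B5=F, B6=F, B7=F, B8=S, B9=T, B11=F
input #2, k=2, m=6, p=1: events B1->F, B4->E, B3->T, B4->E, B3->T, B4->E, B3->T, B4->S, B3->F, B5->F, B6->F, B8->E, B7->T, B9->F, ...; outcomes B1=F, B3=T, B3=F, B4=S, B4=E, B5=F, B6=F, B7=T, B8=E, B9=F, B10=F, B11=F
input #3, k=1, m=7, p=1: events B1->F, B4->E, B3->T, B4->E, B3->T, B4->E, B3->T, B4->S, B3->F, B5->T, B6->F, B8->S, B7->F, B9->T, ...; outcomes B1=F, B3=T, B3=F, B4=S, B4=E, B5=T, B6=F, B7=F, B8=S, B9=T, B11=F
input #4, k=6, m=6, p=1: events B1->F, B4->E, B3->T, B4->E, B3->T, B4->E, B3->T, B4->S, B3->F, B5->F, B6->F, B8->E, B7->T, B9->F, ...; outcomes B1=F, B3=T, B3=F, B4=S, B4=E, B5=F, B6=F, B7=T, B8=E, B9=F, B10=F, B11=T
input #5, k=4, m=4, p=1: events B1->F, B4->E, B3->T, B4->E, B3->T, B4->E, B3->T, B4->S, B3->F, B5->F, B6->F, B8->S, B7->F, B9->T, ...; outcomes B1=F, B3=T, B3=F, B4=S, B4=E, B5=F, B6=F, B7=F, B8=S, B9=T, B11=F
input #6, k=7, m=6, p=3: events B1->T, B2->T, B4->E, B3->F, B5->F, B6->F, B8->E, B7->T, B9->F, B10->F, B11->T; outcomes B1=T, B2=T, B3=F, B4=E, B5=F, B6=F, B7=T, B8=E, B9=F, B10=F, B11=T
input #7, k=2, m=5, p=3: events B1->T, B2->F, B4->E, B3->F, B5->F, B6->T, B8->E, B7->T, B9->F, B10->T, B11->F; outcomes B1=T, B2=F, B3=F, B4=E, B5=F, B6=T, B7=T, B8=E, B9=F, B10=T, B11=F
input #8, k=7, m=7, p=1: events B1->F, B4->E, B3->T, B4->E, B3->T, B4->E, B3->T, B4->S, B3->F, B5->T, B6->F, B8->E, B7->F, B9->T, ...; outcomes B1=F, B3=T, B3=F, B4=S, B4=E, B5=T, B6=F, B7=F, B8=E, B9=T, B11=T
input #9, k=3, m=7, p=3: events B1->T, B2->F, B4->E, B3->F, B5->T, B6->F, B8->S, B7->F, B9->T, B11->F; outcomes B1=T, B2=F, B3=F, B4=E, B5=T, B6=F, B7=F, B8=S, B9=T, B11=F
input #10, k=7, m=6, p=1: events B1->F, B4->E, B3->T, B4->E, B3->T, B4->E, B3->T, B4->S, B3->F, B5->F, B6->F, B8->E, B7->T, B9->F, ...; outcomes B1=F, B3=T, B3=F, B4=S, B4=E, B5=F, B6=F, B7=T, B8=E, B9=F, B10=F, B11=T
union over all inputs: B1=T, B1=F, B2=T, B2=F, B3=T, B3=F, B4=S, B4=E, B5=T, B5=F, B6=T, B6=F, B7=T, B7=F, B8=S, B8=E, B9=T, B9=F, B10=T, B10=F, B11=T, B11=F (22 outcomes)
no size-1 subset reaches all 22 outcomes (best union: 12/22)
no size-2 subset reaches all 22 outcomes (best union: 19/22)
at size 3, {3, 6, 7} reaches all 22 outcomes; every lexicographically earlier size-3 subset fails
Answer: 3, 6, 7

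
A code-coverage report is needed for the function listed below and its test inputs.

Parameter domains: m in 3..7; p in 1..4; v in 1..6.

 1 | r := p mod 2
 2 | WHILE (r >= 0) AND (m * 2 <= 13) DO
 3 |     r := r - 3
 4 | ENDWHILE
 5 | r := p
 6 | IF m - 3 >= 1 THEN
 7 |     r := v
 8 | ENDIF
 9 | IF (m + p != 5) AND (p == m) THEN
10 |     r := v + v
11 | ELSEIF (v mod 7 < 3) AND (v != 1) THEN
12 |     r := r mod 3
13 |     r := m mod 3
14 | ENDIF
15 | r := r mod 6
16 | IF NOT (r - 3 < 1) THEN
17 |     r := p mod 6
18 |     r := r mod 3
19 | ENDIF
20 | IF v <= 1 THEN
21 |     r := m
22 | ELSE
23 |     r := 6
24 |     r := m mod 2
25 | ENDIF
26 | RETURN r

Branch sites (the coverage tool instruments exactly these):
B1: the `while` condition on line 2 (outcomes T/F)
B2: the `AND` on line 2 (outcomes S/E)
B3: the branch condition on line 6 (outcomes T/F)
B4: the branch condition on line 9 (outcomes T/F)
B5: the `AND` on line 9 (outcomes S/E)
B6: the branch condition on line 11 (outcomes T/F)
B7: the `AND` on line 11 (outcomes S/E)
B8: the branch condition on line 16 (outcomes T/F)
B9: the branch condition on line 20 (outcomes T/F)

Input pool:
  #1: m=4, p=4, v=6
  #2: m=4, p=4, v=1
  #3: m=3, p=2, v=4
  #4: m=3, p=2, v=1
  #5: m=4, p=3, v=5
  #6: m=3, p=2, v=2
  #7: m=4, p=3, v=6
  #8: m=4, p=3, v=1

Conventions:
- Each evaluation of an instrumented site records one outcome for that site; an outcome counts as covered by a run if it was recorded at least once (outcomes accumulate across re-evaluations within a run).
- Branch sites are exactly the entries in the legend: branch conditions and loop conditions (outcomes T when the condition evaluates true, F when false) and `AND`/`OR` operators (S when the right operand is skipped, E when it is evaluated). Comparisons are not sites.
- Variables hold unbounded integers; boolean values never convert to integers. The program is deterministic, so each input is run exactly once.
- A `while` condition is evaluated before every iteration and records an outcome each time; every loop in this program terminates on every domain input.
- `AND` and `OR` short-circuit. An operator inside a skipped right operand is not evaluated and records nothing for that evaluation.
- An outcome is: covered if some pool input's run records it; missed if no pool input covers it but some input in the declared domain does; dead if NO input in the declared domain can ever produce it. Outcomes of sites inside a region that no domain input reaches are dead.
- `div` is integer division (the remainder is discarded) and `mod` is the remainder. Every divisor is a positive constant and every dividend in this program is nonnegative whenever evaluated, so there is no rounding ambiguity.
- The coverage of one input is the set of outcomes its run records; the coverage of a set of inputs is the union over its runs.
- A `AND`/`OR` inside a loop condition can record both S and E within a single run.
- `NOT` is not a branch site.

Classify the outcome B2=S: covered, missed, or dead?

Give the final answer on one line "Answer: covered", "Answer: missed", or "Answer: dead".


B2=S is recorded by pool input(s) 1, 2, 3, 4, 5, 6, 7, 8 -> covered
Answer: covered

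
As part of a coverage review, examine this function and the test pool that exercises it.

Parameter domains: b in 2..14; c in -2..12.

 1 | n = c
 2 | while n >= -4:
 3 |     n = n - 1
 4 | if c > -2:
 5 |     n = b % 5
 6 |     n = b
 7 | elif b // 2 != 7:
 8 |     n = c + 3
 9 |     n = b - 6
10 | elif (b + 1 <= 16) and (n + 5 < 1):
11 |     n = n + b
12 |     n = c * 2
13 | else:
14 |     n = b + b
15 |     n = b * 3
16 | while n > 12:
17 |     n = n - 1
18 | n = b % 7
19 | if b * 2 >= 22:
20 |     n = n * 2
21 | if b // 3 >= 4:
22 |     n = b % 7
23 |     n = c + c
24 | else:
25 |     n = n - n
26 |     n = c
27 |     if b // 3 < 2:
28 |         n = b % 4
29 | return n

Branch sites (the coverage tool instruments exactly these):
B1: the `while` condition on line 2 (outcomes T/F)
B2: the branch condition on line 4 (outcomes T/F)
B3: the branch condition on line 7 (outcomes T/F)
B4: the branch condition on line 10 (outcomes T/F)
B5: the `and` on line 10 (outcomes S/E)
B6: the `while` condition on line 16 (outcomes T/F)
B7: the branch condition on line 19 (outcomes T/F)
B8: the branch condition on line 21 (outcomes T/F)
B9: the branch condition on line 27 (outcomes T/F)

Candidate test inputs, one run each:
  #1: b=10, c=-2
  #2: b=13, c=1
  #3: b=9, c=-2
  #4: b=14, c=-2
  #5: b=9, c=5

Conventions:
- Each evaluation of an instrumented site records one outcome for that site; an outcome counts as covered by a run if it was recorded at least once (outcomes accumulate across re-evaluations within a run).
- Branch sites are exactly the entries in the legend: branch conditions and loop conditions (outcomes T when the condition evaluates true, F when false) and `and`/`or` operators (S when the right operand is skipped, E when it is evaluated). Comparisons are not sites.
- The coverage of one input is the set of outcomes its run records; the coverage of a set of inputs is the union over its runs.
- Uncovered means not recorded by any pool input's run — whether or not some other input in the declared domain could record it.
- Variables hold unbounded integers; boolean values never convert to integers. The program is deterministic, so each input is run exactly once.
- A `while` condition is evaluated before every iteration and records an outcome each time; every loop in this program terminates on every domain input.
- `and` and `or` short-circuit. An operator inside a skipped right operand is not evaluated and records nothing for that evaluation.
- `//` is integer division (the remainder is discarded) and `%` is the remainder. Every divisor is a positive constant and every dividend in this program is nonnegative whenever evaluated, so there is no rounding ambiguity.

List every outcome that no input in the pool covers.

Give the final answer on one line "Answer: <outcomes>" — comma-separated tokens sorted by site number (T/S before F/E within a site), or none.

#1 (b=10, c=-2) -> covered: B1=T, B1=F, B2=F, B3=T, B6=F, B7=F, B8=F, B9=F
#2 (b=13, c=1) -> covered: B1=T, B1=F, B2=T, B6=T, B6=F, B7=T, B8=T
#3 (b=9, c=-2) -> covered: B1=T, B1=F, B2=F, B3=T, B6=F, B7=F, B8=F, B9=F
#4 (b=14, c=-2) -> covered: B1=T, B1=F, B2=F, B3=F, B4=T, B5=E, B6=F, B7=T, B8=T
#5 (b=9, c=5) -> covered: B1=T, B1=F, B2=T, B6=F, B7=F, B8=F, B9=F
union over the pool: B1=T, B1=F, B2=T, B2=F, B3=T, B3=F, B4=T, B5=E, B6=T, B6=F, B7=T, B7=F, B8=T, B8=F, B9=F
uncovered (3 of 18): B4=F, B5=S, B9=T

Answer: B4=F, B5=S, B9=T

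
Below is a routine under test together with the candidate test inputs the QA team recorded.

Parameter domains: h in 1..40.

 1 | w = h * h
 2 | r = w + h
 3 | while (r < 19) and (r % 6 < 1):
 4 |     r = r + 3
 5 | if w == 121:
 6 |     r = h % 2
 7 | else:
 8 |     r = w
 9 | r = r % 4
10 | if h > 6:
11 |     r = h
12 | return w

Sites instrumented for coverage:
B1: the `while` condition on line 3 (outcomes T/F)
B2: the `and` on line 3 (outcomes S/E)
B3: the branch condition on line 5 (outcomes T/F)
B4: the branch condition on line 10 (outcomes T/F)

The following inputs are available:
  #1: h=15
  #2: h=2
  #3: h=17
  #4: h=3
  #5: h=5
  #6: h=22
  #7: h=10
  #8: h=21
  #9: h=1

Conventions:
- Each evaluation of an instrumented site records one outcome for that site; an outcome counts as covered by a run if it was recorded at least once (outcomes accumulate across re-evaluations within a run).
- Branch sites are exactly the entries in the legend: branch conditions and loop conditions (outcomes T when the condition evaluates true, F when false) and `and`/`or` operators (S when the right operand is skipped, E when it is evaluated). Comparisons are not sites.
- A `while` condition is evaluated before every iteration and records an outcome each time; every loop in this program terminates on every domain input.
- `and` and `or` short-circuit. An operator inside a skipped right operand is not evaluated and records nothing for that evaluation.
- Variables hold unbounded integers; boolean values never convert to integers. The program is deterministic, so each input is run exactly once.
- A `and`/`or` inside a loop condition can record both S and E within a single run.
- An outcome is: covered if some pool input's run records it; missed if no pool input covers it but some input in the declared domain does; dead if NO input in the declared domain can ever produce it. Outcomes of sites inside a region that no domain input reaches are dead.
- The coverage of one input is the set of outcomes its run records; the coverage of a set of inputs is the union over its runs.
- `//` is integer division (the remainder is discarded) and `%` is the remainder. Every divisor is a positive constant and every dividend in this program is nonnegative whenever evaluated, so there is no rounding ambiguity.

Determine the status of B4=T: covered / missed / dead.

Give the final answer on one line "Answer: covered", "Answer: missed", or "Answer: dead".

B4=T is recorded by pool input(s) 1, 3, 6, 7, 8 -> covered

Answer: covered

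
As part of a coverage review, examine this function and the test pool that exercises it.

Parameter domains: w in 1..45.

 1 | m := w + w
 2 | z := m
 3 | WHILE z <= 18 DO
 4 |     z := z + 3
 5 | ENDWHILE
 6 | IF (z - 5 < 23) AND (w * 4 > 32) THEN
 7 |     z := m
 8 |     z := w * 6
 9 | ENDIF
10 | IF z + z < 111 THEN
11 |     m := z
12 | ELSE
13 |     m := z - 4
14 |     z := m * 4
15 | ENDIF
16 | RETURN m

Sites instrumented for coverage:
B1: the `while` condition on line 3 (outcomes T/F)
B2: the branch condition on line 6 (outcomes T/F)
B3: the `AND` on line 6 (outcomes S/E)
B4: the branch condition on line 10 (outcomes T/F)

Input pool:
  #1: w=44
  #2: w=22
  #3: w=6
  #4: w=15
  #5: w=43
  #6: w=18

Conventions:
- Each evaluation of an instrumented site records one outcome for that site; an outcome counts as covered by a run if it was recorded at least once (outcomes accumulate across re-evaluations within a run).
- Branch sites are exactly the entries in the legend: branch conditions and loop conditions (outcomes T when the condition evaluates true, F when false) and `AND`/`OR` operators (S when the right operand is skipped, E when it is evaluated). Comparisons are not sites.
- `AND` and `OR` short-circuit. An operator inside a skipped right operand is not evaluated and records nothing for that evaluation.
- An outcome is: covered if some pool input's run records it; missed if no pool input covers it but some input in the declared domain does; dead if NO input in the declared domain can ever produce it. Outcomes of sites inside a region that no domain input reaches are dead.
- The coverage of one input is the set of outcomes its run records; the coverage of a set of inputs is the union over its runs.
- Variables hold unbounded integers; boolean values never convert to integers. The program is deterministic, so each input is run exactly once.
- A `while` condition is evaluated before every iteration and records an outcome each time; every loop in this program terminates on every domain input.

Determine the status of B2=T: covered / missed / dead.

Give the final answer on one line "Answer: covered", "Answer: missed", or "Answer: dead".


no pool input records B2=T
but domain input (w=9) does record it -> reachable, so missed
Answer: missed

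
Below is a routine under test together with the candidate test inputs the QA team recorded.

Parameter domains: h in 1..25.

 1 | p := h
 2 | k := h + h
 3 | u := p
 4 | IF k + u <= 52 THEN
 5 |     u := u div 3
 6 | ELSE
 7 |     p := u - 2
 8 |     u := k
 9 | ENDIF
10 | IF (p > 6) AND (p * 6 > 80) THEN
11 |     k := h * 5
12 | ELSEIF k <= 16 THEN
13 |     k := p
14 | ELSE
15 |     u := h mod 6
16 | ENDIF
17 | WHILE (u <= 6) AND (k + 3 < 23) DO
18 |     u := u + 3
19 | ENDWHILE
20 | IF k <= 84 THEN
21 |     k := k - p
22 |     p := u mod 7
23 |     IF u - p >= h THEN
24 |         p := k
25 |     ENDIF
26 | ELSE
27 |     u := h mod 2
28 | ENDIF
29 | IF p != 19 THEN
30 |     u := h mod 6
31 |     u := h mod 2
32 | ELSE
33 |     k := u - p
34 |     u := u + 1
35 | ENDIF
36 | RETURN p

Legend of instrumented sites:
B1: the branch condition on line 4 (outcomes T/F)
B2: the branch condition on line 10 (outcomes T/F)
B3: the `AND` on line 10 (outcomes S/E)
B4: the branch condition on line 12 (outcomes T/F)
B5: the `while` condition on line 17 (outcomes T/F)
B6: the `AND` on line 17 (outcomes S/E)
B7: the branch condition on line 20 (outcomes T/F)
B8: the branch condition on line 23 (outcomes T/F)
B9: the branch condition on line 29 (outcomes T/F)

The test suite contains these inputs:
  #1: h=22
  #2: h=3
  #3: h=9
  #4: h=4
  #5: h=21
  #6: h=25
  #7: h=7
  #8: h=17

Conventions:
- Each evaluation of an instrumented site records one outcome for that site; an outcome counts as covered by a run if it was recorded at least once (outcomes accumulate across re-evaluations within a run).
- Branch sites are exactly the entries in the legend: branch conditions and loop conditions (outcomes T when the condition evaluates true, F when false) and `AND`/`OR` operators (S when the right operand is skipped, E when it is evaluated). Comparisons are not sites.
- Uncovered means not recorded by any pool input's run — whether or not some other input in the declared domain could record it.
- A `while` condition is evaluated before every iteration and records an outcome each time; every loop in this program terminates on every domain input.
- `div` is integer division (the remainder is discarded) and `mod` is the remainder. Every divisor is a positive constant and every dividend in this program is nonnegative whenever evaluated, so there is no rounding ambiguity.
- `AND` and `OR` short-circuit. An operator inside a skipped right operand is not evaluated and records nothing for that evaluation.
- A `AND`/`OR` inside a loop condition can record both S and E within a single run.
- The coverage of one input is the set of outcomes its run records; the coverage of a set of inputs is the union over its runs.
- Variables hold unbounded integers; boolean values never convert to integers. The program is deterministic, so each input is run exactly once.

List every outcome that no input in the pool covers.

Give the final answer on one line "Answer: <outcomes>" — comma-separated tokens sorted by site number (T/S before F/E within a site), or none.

input #1, h=22: events B1->F, B3->E, B2->T, B6->S, B5->F, B7->F, B9->T; outcomes B1=F, B2=T, B3=E, B5=F, B6=S, B7=F, B9=T
input #2, h=3: events B1->T, B3->S, B2->F, B4->T, B6->E, B5->T, B6->E, B5->T, B6->S, B5->F, B7->T, B8->T, B9->T; outcomes B1=T, B2=F, B3=S, B4=T, B5=T, B5=F, B6=S, B6=E, B7=T, B8=T, B9=T
input #3, h=9: events B1->T, B3->E, B2->F, B4->F, B6->E, B5->T, B6->E, B5->T, B6->S, B5->F, B7->T, B8->F, B9->T; outcomes B1=T, B2=F, B3=E, B4=F, B5=T, B5=F, B6=S, B6=E, B7=T, B8=F, B9=T
input #4, h=4: events B1->T, B3->S, B2->F, B4->T, B6->E, B5->T, B6->E, B5->T, B6->S, B5->F, B7->T, B8->T, B9->T; outcomes B1=T, B2=F, B3=S, B4=T, B5=T, B5=F, B6=S, B6=E, B7=T, B8=T, B9=T
input #5, h=21: events B1->F, B3->E, B2->T, B6->S, B5->F, B7->F, B9->F; outcomes B1=F, B2=T, B3=E, B5=F, B6=S, B7=F, B9=F
input #6, h=25: events B1->F, B3->E, B2->T, B6->S, B5->F, B7->F, B9->T; outcomes B1=F, B2=T, B3=E, B5=F, B6=S, B7=F, B9=T
input #7, h=7: events B1->T, B3->E, B2->F, B4->T, B6->E, B5->T, B6->E, B5->T, B6->S, B5->F, B7->T, B8->T, B9->T; outcomes B1=T, B2=F, B3=E, B4=T, B5=T, B5=F, B6=S, B6=E, B7=T, B8=T, B9=T
input #8, h=17: events B1->T, B3->E, B2->T, B6->E, B5->F, B7->F, B9->T; outcomes B1=T, B2=T, B3=E, B5=F, B6=E, B7=F, B9=T
union over the pool: B1=T, B1=F, B2=T, B2=F, B3=S, B3=E, B4=T, B4=F, B5=T, B5=F, B6=S, B6=E, B7=T, B7=F, B8=T, B8=F, B9=T, B9=F
uncovered (0 of 18): none

Answer: none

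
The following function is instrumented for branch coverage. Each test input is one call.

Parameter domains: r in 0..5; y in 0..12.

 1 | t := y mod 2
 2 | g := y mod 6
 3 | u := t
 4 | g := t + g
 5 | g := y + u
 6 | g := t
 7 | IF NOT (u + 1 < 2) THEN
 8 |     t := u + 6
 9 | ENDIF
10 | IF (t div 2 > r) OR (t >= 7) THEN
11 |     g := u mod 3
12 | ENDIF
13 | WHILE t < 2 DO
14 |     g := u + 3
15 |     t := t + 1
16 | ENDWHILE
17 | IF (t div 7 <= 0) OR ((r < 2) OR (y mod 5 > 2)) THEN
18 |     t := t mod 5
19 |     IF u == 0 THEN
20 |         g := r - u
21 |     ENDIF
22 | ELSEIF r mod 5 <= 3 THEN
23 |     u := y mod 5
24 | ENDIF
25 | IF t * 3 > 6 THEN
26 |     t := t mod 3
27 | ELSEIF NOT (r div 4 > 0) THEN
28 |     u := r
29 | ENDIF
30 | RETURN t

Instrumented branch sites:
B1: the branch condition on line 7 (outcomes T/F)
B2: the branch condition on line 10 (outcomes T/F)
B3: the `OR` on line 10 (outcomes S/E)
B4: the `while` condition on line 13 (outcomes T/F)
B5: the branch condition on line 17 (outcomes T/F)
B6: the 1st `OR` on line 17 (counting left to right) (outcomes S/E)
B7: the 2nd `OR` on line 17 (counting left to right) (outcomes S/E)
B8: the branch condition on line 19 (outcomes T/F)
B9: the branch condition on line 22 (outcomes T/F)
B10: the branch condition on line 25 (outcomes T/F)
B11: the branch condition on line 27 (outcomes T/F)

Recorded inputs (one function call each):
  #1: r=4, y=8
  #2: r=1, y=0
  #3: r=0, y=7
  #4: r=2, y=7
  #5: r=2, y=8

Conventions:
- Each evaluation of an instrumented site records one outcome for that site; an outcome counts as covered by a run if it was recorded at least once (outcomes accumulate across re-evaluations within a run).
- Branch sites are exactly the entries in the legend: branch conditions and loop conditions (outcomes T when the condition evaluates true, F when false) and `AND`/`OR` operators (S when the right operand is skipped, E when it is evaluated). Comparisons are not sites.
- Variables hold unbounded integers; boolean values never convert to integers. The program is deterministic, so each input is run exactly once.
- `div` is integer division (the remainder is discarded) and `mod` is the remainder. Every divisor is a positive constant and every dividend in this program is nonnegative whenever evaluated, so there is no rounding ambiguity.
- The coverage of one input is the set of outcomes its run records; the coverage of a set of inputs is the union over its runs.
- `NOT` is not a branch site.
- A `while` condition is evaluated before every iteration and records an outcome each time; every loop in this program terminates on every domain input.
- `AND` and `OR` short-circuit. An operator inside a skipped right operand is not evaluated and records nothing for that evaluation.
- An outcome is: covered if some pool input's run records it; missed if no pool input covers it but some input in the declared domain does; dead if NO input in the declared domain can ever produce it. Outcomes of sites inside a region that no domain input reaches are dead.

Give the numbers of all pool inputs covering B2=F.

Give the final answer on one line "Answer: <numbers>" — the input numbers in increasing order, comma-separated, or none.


input #1 (r=4, y=8): produces B2=F
input #2 (r=1, y=0): produces B2=F
input #3 (r=0, y=7): does not produce B2=F
input #4 (r=2, y=7): does not produce B2=F
input #5 (r=2, y=8): produces B2=F
Answer: 1, 2, 5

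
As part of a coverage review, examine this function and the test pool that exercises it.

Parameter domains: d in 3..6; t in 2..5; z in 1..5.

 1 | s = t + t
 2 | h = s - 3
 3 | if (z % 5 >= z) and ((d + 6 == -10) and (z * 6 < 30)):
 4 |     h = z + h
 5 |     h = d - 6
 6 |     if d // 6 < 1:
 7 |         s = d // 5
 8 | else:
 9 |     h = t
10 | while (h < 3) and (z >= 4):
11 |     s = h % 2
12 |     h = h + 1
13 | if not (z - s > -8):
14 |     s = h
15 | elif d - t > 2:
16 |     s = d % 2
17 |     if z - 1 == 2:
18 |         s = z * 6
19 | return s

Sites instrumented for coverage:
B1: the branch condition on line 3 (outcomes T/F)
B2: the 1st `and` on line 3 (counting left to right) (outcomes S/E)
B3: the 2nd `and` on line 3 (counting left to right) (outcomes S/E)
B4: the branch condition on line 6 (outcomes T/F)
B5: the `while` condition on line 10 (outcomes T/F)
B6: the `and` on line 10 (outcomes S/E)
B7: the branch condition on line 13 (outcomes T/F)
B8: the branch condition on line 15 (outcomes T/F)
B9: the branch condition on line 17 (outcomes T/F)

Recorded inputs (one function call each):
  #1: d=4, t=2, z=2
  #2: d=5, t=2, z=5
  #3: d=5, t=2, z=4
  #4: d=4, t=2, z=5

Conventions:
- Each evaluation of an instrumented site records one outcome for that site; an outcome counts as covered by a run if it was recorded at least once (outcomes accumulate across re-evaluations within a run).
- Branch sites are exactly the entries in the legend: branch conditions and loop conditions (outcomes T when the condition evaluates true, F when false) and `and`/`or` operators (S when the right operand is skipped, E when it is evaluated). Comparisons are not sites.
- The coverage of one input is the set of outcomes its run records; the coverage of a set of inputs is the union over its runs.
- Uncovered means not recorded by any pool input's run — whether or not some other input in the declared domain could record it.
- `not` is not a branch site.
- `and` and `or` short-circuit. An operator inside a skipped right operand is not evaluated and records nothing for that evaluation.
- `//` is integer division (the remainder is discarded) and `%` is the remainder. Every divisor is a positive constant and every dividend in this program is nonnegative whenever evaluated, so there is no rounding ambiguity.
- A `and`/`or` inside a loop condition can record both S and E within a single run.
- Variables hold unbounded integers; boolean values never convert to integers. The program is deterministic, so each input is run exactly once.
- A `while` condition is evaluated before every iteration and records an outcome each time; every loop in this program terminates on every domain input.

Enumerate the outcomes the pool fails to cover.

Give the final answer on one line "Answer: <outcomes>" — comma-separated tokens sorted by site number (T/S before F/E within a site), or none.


input #1 (d=4, t=2, z=2): covers B1=F, B2=E, B3=S, B5=F, B6=E, B7=F, B8=F
input #2 (d=5, t=2, z=5): covers B1=F, B2=S, B5=T, B5=F, B6=S, B6=E, B7=F, B8=T, B9=F
input #3 (d=5, t=2, z=4): covers B1=F, B2=E, B3=S, B5=T, B5=F, B6=S, B6=E, B7=F, B8=T, B9=F
input #4 (d=4, t=2, z=5): covers B1=F, B2=S, B5=T, B5=F, B6=S, B6=E, B7=F, B8=F
union over the pool: B1=F, B2=S, B2=E, B3=S, B5=T, B5=F, B6=S, B6=E, B7=F, B8=T, B8=F, B9=F
uncovered (6 of 18): B1=T, B3=E, B4=T, B4=F, B7=T, B9=T
Answer: B1=T, B3=E, B4=T, B4=F, B7=T, B9=T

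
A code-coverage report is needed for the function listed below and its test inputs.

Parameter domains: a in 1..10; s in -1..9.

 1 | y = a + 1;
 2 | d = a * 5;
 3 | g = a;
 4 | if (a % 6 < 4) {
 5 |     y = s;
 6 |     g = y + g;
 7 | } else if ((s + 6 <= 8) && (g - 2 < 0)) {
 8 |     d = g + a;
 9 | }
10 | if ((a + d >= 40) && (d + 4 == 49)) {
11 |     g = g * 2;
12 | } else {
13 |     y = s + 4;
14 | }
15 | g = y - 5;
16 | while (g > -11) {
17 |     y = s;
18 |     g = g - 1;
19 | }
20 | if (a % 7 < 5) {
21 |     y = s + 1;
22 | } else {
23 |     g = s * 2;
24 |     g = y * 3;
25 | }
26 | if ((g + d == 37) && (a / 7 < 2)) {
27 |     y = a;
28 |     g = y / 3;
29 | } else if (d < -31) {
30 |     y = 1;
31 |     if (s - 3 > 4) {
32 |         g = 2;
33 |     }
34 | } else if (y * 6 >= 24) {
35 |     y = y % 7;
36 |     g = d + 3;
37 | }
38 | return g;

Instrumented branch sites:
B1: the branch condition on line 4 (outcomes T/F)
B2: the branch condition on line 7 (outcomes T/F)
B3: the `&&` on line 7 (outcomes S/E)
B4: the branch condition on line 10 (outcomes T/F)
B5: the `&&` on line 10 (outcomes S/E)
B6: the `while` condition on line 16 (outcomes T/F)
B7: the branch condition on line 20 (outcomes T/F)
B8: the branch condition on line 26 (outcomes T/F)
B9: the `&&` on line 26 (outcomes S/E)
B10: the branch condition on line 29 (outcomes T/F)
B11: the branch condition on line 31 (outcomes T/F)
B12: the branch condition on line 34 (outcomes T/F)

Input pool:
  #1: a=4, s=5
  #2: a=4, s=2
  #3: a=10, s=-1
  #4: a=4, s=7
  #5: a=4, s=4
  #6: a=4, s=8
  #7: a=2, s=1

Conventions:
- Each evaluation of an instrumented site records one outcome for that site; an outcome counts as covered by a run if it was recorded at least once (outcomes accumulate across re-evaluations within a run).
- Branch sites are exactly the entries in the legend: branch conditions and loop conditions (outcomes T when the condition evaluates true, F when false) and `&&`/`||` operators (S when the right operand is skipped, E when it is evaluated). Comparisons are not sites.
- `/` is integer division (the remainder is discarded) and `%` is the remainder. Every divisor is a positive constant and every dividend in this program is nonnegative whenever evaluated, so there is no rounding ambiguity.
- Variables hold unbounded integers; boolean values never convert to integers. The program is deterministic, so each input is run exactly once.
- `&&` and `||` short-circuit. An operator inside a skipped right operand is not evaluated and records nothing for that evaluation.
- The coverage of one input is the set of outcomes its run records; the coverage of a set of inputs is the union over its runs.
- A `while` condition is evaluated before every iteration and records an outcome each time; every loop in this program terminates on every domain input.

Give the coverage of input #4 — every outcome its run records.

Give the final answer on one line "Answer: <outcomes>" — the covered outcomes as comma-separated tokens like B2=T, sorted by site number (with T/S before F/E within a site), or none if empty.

Running input #4 (a=4, s=7), event by event:
  B1->F, B3->S, B2->F, B5->S, B4->F, B6->T, B6->T, B6->T, B6->T, B6->T
  B6->T, B6->T, B6->T, B6->T, B6->T, B6->T, B6->T, B6->T, B6->T, B6->T
  B6->T, B6->T, B6->F, B7->T, B9->S, B8->F, B10->F, B12->T
distinct outcomes covered: B1=F, B2=F, B3=S, B4=F, B5=S, B6=T, B6=F, B7=T, B8=F, B9=S, B10=F, B12=T

Answer: B1=F, B2=F, B3=S, B4=F, B5=S, B6=T, B6=F, B7=T, B8=F, B9=S, B10=F, B12=T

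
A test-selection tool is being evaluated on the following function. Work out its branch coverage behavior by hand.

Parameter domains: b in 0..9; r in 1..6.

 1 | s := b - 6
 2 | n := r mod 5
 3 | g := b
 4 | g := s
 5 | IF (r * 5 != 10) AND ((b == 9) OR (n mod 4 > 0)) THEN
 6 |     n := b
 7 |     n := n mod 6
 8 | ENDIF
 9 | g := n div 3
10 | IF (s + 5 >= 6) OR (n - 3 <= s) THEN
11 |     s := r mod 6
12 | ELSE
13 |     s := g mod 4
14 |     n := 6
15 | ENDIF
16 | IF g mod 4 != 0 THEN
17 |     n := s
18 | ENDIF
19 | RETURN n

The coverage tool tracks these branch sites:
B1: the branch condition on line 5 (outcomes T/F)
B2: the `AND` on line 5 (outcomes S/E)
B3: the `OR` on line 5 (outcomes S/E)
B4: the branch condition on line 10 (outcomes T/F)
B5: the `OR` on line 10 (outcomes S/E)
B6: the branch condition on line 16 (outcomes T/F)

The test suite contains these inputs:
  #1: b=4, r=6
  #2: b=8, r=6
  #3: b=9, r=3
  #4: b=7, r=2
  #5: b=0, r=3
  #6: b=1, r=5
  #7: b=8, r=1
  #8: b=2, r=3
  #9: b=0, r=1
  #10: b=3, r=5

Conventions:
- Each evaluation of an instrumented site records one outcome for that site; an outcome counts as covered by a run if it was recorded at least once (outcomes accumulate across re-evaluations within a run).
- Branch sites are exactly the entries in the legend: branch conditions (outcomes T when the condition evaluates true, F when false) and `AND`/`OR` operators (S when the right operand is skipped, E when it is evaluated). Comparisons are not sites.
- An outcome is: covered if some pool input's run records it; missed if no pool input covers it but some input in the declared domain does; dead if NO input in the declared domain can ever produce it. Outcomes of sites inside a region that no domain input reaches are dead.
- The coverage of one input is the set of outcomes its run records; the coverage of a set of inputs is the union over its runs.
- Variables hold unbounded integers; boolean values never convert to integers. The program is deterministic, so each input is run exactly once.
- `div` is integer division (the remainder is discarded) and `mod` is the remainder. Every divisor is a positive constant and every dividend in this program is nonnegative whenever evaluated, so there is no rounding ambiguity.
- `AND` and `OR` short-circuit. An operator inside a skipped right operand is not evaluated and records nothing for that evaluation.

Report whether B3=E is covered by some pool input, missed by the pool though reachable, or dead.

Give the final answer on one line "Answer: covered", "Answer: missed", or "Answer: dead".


B3=E is recorded by pool input(s) 1, 2, 5, 6, 7, 8, 9, 10 -> covered
Answer: covered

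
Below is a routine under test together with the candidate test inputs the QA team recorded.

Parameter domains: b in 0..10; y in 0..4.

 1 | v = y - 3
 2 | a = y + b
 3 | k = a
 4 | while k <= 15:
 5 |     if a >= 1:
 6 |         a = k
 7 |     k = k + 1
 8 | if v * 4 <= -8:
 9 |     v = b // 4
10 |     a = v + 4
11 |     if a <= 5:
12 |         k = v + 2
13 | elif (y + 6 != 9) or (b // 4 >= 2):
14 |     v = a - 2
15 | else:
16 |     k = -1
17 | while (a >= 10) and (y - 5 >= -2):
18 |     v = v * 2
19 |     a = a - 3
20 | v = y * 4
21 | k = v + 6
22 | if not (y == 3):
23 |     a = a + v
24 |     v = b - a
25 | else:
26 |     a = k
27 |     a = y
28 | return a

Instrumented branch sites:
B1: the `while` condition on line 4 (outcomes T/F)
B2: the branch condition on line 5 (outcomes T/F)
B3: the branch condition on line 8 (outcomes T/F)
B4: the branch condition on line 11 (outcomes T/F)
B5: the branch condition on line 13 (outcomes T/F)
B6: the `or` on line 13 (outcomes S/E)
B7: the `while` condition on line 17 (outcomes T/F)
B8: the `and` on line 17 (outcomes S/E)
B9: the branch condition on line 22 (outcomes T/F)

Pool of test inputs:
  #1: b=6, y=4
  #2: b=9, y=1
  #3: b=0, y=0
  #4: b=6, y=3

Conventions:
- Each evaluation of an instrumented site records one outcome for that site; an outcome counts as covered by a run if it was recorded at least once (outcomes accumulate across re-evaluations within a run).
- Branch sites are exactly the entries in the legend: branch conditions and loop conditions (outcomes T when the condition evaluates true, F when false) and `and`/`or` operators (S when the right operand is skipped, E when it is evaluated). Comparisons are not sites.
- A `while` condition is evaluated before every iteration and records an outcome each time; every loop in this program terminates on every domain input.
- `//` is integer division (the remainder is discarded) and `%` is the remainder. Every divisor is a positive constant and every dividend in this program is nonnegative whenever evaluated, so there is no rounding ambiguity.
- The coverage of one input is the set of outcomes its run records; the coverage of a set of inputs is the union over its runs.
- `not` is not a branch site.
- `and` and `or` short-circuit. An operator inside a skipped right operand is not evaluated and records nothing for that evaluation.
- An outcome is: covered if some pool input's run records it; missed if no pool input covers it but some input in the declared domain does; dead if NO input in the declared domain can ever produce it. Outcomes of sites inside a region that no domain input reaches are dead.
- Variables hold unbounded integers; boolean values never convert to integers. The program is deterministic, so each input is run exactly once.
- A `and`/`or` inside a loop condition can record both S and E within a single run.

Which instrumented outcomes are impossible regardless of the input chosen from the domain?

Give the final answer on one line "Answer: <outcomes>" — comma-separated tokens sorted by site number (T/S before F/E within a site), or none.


sweeping the full domain (55 inputs) for each outcome:
  reachable outcomes have witnesses, e.g. B1=T (e.g. b=0, y=0), B1=F (e.g. b=0, y=0), B2=T (e.g. b=0, y=1), B2=F (e.g. b=0, y=0)
Answer: none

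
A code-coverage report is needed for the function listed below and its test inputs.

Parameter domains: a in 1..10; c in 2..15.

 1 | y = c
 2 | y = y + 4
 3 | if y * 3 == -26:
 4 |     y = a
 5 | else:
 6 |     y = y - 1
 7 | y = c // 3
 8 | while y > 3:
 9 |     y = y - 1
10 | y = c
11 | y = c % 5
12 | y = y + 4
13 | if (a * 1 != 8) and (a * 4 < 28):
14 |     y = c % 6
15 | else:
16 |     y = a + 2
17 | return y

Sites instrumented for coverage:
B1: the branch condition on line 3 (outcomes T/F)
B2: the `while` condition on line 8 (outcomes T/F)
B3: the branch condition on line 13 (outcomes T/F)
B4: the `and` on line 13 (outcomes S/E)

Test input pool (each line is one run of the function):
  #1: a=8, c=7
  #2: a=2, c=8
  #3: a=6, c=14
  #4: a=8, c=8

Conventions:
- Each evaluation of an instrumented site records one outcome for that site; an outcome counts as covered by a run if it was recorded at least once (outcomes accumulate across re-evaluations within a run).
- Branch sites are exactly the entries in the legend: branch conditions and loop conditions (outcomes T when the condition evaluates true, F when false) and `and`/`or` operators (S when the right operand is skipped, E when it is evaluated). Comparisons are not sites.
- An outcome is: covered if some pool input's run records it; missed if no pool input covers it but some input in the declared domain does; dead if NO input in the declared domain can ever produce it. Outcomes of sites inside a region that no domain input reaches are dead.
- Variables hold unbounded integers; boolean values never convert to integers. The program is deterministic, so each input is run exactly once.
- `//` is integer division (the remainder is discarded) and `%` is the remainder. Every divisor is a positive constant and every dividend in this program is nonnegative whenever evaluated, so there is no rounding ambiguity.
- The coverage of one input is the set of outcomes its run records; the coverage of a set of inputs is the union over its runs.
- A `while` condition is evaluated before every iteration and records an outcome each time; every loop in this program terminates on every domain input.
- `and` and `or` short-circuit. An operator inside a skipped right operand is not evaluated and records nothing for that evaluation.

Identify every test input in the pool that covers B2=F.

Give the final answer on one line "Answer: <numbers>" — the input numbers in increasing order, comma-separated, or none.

input #1 (a=8, c=7): produces B2=F
input #2 (a=2, c=8): produces B2=F
input #3 (a=6, c=14): produces B2=F
input #4 (a=8, c=8): produces B2=F

Answer: 1, 2, 3, 4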